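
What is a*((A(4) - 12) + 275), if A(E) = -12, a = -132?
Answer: -33132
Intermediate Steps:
a*((A(4) - 12) + 275) = -132*((-12 - 12) + 275) = -132*(-24 + 275) = -132*251 = -33132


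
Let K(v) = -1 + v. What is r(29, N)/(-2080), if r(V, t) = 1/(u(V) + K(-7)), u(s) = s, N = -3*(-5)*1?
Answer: -1/43680 ≈ -2.2894e-5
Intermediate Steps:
N = 15 (N = 15*1 = 15)
r(V, t) = 1/(-8 + V) (r(V, t) = 1/(V + (-1 - 7)) = 1/(V - 8) = 1/(-8 + V))
r(29, N)/(-2080) = 1/((-8 + 29)*(-2080)) = -1/2080/21 = (1/21)*(-1/2080) = -1/43680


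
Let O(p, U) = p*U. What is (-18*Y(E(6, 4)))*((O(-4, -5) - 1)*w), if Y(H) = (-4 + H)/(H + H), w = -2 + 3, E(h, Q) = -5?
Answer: -1539/5 ≈ -307.80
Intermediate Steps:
O(p, U) = U*p
w = 1
Y(H) = (-4 + H)/(2*H) (Y(H) = (-4 + H)/((2*H)) = (-4 + H)*(1/(2*H)) = (-4 + H)/(2*H))
(-18*Y(E(6, 4)))*((O(-4, -5) - 1)*w) = (-9*(-4 - 5)/(-5))*((-5*(-4) - 1)*1) = (-9*(-1)*(-9)/5)*((20 - 1)*1) = (-18*9/10)*(19*1) = -81/5*19 = -1539/5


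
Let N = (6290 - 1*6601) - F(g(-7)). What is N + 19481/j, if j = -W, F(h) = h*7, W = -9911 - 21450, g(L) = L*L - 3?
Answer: -1802912/2851 ≈ -632.38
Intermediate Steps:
g(L) = -3 + L² (g(L) = L² - 3 = -3 + L²)
W = -31361
F(h) = 7*h
N = -633 (N = (6290 - 1*6601) - 7*(-3 + (-7)²) = (6290 - 6601) - 7*(-3 + 49) = -311 - 7*46 = -311 - 1*322 = -311 - 322 = -633)
j = 31361 (j = -1*(-31361) = 31361)
N + 19481/j = -633 + 19481/31361 = -633 + 19481*(1/31361) = -633 + 1771/2851 = -1802912/2851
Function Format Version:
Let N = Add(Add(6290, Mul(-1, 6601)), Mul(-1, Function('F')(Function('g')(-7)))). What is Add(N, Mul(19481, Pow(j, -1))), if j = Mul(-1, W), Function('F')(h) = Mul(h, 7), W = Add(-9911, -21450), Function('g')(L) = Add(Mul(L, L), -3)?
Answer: Rational(-1802912, 2851) ≈ -632.38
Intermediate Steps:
Function('g')(L) = Add(-3, Pow(L, 2)) (Function('g')(L) = Add(Pow(L, 2), -3) = Add(-3, Pow(L, 2)))
W = -31361
Function('F')(h) = Mul(7, h)
N = -633 (N = Add(Add(6290, Mul(-1, 6601)), Mul(-1, Mul(7, Add(-3, Pow(-7, 2))))) = Add(Add(6290, -6601), Mul(-1, Mul(7, Add(-3, 49)))) = Add(-311, Mul(-1, Mul(7, 46))) = Add(-311, Mul(-1, 322)) = Add(-311, -322) = -633)
j = 31361 (j = Mul(-1, -31361) = 31361)
Add(N, Mul(19481, Pow(j, -1))) = Add(-633, Mul(19481, Pow(31361, -1))) = Add(-633, Mul(19481, Rational(1, 31361))) = Add(-633, Rational(1771, 2851)) = Rational(-1802912, 2851)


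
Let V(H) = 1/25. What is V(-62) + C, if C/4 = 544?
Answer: 54401/25 ≈ 2176.0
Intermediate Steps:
V(H) = 1/25
C = 2176 (C = 4*544 = 2176)
V(-62) + C = 1/25 + 2176 = 54401/25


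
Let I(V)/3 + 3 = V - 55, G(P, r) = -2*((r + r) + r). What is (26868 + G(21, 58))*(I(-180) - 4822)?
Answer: -146814720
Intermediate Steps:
G(P, r) = -6*r (G(P, r) = -2*(2*r + r) = -6*r)
I(V) = -174 + 3*V (I(V) = -9 + 3*(V - 55) = -9 + 3*(-55 + V) = -9 + (-165 + 3*V) = -174 + 3*V)
(26868 + G(21, 58))*(I(-180) - 4822) = (26868 - 6*58)*((-174 + 3*(-180)) - 4822) = (26868 - 348)*((-174 - 540) - 4822) = 26520*(-714 - 4822) = 26520*(-5536) = -146814720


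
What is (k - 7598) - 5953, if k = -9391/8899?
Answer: -120599740/8899 ≈ -13552.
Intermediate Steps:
k = -9391/8899 (k = -9391*1/8899 = -9391/8899 ≈ -1.0553)
(k - 7598) - 5953 = (-9391/8899 - 7598) - 5953 = -67623993/8899 - 5953 = -120599740/8899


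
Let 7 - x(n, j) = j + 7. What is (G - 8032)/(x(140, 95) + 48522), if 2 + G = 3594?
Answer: -4440/48427 ≈ -0.091684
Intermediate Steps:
x(n, j) = -j (x(n, j) = 7 - (j + 7) = 7 - (7 + j) = 7 + (-7 - j) = -j)
G = 3592 (G = -2 + 3594 = 3592)
(G - 8032)/(x(140, 95) + 48522) = (3592 - 8032)/(-1*95 + 48522) = -4440/(-95 + 48522) = -4440/48427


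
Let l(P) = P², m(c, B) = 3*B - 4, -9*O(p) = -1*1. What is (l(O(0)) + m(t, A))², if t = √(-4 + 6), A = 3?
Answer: 164836/6561 ≈ 25.124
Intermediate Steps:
O(p) = ⅑ (O(p) = -(-1)/9 = -⅑*(-1) = ⅑)
t = √2 ≈ 1.4142
m(c, B) = -4 + 3*B
(l(O(0)) + m(t, A))² = ((⅑)² + (-4 + 3*3))² = (1/81 + (-4 + 9))² = (1/81 + 5)² = (406/81)² = 164836/6561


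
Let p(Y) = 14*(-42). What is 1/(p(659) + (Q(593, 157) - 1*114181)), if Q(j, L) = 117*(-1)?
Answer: -1/114886 ≈ -8.7043e-6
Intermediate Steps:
Q(j, L) = -117
p(Y) = -588
1/(p(659) + (Q(593, 157) - 1*114181)) = 1/(-588 + (-117 - 1*114181)) = 1/(-588 + (-117 - 114181)) = 1/(-588 - 114298) = 1/(-114886) = -1/114886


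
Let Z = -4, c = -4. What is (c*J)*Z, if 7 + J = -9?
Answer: -256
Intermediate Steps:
J = -16 (J = -7 - 9 = -16)
(c*J)*Z = -4*(-16)*(-4) = 64*(-4) = -256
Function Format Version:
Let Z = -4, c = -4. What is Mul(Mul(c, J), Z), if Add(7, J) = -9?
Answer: -256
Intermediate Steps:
J = -16 (J = Add(-7, -9) = -16)
Mul(Mul(c, J), Z) = Mul(Mul(-4, -16), -4) = Mul(64, -4) = -256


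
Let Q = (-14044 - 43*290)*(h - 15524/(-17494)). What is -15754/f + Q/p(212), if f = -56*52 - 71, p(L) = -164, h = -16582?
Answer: -2867744488050218/1069784341 ≈ -2.6807e+6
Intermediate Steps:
Q = 3845457777888/8747 (Q = (-14044 - 43*290)*(-16582 - 15524/(-17494)) = (-14044 - 12470)*(-16582 - 15524*(-1/17494)) = -26514*(-16582 + 7762/8747) = -26514*(-145034992/8747) = 3845457777888/8747 ≈ 4.3963e+8)
f = -2983 (f = -2912 - 71 = -2983)
-15754/f + Q/p(212) = -15754/(-2983) + (3845457777888/8747)/(-164) = -15754*(-1/2983) + (3845457777888/8747)*(-1/164) = 15754/2983 - 961364444472/358627 = -2867744488050218/1069784341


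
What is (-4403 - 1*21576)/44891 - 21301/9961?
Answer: -173571430/63879893 ≈ -2.7172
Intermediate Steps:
(-4403 - 1*21576)/44891 - 21301/9961 = (-4403 - 21576)*(1/44891) - 21301*1/9961 = -25979*1/44891 - 3043/1423 = -25979/44891 - 3043/1423 = -173571430/63879893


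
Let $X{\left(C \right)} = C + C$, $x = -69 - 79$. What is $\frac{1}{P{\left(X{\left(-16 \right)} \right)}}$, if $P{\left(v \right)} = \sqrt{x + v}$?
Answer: $- \frac{i \sqrt{5}}{30} \approx - 0.074536 i$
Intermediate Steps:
$x = -148$ ($x = -69 - 79 = -148$)
$X{\left(C \right)} = 2 C$
$P{\left(v \right)} = \sqrt{-148 + v}$
$\frac{1}{P{\left(X{\left(-16 \right)} \right)}} = \frac{1}{\sqrt{-148 + 2 \left(-16\right)}} = \frac{1}{\sqrt{-148 - 32}} = \frac{1}{\sqrt{-180}} = \frac{1}{6 i \sqrt{5}} = - \frac{i \sqrt{5}}{30}$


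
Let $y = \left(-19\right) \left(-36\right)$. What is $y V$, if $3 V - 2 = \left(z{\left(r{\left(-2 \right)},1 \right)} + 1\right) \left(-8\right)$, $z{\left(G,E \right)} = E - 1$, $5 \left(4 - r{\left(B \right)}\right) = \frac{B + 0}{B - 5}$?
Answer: $-1368$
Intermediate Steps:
$r{\left(B \right)} = 4 - \frac{B}{5 \left(-5 + B\right)}$ ($r{\left(B \right)} = 4 - \frac{\left(B + 0\right) \frac{1}{B - 5}}{5} = 4 - \frac{B \frac{1}{-5 + B}}{5} = 4 - \frac{B}{5 \left(-5 + B\right)}$)
$z{\left(G,E \right)} = -1 + E$ ($z{\left(G,E \right)} = E - 1 = -1 + E$)
$y = 684$
$V = -2$ ($V = \frac{2}{3} + \frac{\left(\left(-1 + 1\right) + 1\right) \left(-8\right)}{3} = \frac{2}{3} + \frac{\left(0 + 1\right) \left(-8\right)}{3} = \frac{2}{3} + \frac{1 \left(-8\right)}{3} = \frac{2}{3} + \frac{1}{3} \left(-8\right) = \frac{2}{3} - \frac{8}{3} = -2$)
$y V = 684 \left(-2\right) = -1368$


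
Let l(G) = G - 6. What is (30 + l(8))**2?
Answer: 1024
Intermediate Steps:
l(G) = -6 + G
(30 + l(8))**2 = (30 + (-6 + 8))**2 = (30 + 2)**2 = 32**2 = 1024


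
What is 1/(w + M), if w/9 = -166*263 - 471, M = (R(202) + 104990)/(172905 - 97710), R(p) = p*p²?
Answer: -25065/9952057999 ≈ -2.5186e-6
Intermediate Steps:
R(p) = p³
M = 2782466/25065 (M = (202³ + 104990)/(172905 - 97710) = (8242408 + 104990)/75195 = 8347398*(1/75195) = 2782466/25065 ≈ 111.01)
w = -397161 (w = 9*(-166*263 - 471) = 9*(-43658 - 471) = 9*(-44129) = -397161)
1/(w + M) = 1/(-397161 + 2782466/25065) = 1/(-9952057999/25065) = -25065/9952057999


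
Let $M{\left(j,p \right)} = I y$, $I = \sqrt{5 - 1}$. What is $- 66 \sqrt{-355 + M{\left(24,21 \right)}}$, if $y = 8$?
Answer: $- 66 i \sqrt{339} \approx - 1215.2 i$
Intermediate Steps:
$I = 2$ ($I = \sqrt{4} = 2$)
$M{\left(j,p \right)} = 16$ ($M{\left(j,p \right)} = 2 \cdot 8 = 16$)
$- 66 \sqrt{-355 + M{\left(24,21 \right)}} = - 66 \sqrt{-355 + 16} = - 66 \sqrt{-339} = - 66 i \sqrt{339}$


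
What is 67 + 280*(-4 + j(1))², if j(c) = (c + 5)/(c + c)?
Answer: 347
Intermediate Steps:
j(c) = (5 + c)/(2*c) (j(c) = (5 + c)/((2*c)) = (5 + c)*(1/(2*c)) = (5 + c)/(2*c))
67 + 280*(-4 + j(1))² = 67 + 280*(-4 + (½)*(5 + 1)/1)² = 67 + 280*(-4 + (½)*1*6)² = 67 + 280*(-4 + 3)² = 67 + 280*(-1)² = 67 + 280*1 = 67 + 280 = 347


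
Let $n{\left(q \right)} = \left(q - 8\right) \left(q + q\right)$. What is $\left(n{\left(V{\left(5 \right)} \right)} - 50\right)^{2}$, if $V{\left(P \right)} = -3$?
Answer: $256$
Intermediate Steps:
$n{\left(q \right)} = 2 q \left(-8 + q\right)$ ($n{\left(q \right)} = \left(-8 + q\right) 2 q = 2 q \left(-8 + q\right)$)
$\left(n{\left(V{\left(5 \right)} \right)} - 50\right)^{2} = \left(2 \left(-3\right) \left(-8 - 3\right) - 50\right)^{2} = \left(2 \left(-3\right) \left(-11\right) - 50\right)^{2} = \left(66 - 50\right)^{2} = 16^{2} = 256$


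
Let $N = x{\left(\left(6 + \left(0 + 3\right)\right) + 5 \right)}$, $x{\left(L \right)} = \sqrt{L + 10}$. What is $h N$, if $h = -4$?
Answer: $- 8 \sqrt{6} \approx -19.596$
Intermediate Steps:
$x{\left(L \right)} = \sqrt{10 + L}$
$N = 2 \sqrt{6}$ ($N = \sqrt{10 + \left(\left(6 + \left(0 + 3\right)\right) + 5\right)} = \sqrt{10 + \left(\left(6 + 3\right) + 5\right)} = \sqrt{10 + \left(9 + 5\right)} = \sqrt{10 + 14} = \sqrt{24} = 2 \sqrt{6} \approx 4.899$)
$h N = - 4 \cdot 2 \sqrt{6} = - 8 \sqrt{6}$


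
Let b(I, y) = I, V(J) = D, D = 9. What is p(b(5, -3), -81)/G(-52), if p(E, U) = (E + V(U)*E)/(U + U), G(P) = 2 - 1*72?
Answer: 5/1134 ≈ 0.0044092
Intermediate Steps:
G(P) = -70 (G(P) = 2 - 72 = -70)
V(J) = 9
p(E, U) = 5*E/U (p(E, U) = (E + 9*E)/(U + U) = (10*E)/((2*U)) = (10*E)*(1/(2*U)) = 5*E/U)
p(b(5, -3), -81)/G(-52) = (5*5/(-81))/(-70) = (5*5*(-1/81))*(-1/70) = -25/81*(-1/70) = 5/1134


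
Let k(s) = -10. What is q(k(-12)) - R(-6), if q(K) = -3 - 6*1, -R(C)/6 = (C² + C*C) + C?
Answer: 387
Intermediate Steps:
R(C) = -12*C² - 6*C (R(C) = -6*((C² + C*C) + C) = -6*((C² + C²) + C) = -6*(2*C² + C) = -6*(C + 2*C²) = -12*C² - 6*C)
q(K) = -9 (q(K) = -3 - 6 = -9)
q(k(-12)) - R(-6) = -9 - (-6)*(-6)*(1 + 2*(-6)) = -9 - (-6)*(-6)*(1 - 12) = -9 - (-6)*(-6)*(-11) = -9 - 1*(-396) = -9 + 396 = 387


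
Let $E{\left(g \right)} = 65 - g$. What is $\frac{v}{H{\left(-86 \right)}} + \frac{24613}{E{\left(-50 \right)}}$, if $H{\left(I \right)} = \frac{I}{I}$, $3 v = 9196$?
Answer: $\frac{1131379}{345} \approx 3279.4$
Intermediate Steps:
$v = \frac{9196}{3}$ ($v = \frac{1}{3} \cdot 9196 = \frac{9196}{3} \approx 3065.3$)
$H{\left(I \right)} = 1$
$\frac{v}{H{\left(-86 \right)}} + \frac{24613}{E{\left(-50 \right)}} = \frac{9196}{3 \cdot 1} + \frac{24613}{65 - -50} = \frac{9196}{3} \cdot 1 + \frac{24613}{65 + 50} = \frac{9196}{3} + \frac{24613}{115} = \frac{1131379}{345}$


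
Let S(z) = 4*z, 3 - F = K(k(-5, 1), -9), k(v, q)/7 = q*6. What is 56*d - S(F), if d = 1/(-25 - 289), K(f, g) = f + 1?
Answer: 25092/157 ≈ 159.82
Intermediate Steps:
k(v, q) = 42*q (k(v, q) = 7*(q*6) = 7*(6*q) = 42*q)
K(f, g) = 1 + f
F = -40 (F = 3 - (1 + 42*1) = 3 - (1 + 42) = 3 - 1*43 = 3 - 43 = -40)
d = -1/314 (d = 1/(-314) = -1/314 ≈ -0.0031847)
56*d - S(F) = 56*(-1/314) - 4*(-40) = -28/157 - 1*(-160) = -28/157 + 160 = 25092/157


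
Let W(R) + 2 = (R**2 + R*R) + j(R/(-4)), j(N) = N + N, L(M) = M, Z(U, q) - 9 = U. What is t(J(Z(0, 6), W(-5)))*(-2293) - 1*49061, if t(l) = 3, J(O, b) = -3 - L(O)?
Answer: -55940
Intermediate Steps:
Z(U, q) = 9 + U
j(N) = 2*N
W(R) = -2 + 2*R**2 - R/2 (W(R) = -2 + ((R**2 + R*R) + 2*(R/(-4))) = -2 + ((R**2 + R**2) + 2*(R*(-1/4))) = -2 + (2*R**2 + 2*(-R/4)) = -2 + (2*R**2 - R/2) = -2 + 2*R**2 - R/2)
J(O, b) = -3 - O
t(J(Z(0, 6), W(-5)))*(-2293) - 1*49061 = 3*(-2293) - 1*49061 = -6879 - 49061 = -55940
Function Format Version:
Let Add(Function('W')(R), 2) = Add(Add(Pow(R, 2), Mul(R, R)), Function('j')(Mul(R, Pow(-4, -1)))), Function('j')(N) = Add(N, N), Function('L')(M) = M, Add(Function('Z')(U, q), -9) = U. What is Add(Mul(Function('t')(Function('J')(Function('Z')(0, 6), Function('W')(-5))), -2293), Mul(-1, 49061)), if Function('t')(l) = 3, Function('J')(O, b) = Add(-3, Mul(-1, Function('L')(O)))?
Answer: -55940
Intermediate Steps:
Function('Z')(U, q) = Add(9, U)
Function('j')(N) = Mul(2, N)
Function('W')(R) = Add(-2, Mul(2, Pow(R, 2)), Mul(Rational(-1, 2), R)) (Function('W')(R) = Add(-2, Add(Add(Pow(R, 2), Mul(R, R)), Mul(2, Mul(R, Pow(-4, -1))))) = Add(-2, Add(Add(Pow(R, 2), Pow(R, 2)), Mul(2, Mul(R, Rational(-1, 4))))) = Add(-2, Add(Mul(2, Pow(R, 2)), Mul(2, Mul(Rational(-1, 4), R)))) = Add(-2, Add(Mul(2, Pow(R, 2)), Mul(Rational(-1, 2), R))) = Add(-2, Mul(2, Pow(R, 2)), Mul(Rational(-1, 2), R)))
Function('J')(O, b) = Add(-3, Mul(-1, O))
Add(Mul(Function('t')(Function('J')(Function('Z')(0, 6), Function('W')(-5))), -2293), Mul(-1, 49061)) = Add(Mul(3, -2293), Mul(-1, 49061)) = Add(-6879, -49061) = -55940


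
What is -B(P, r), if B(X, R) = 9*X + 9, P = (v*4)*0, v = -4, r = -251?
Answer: -9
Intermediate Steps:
P = 0 (P = -4*4*0 = -16*0 = 0)
B(X, R) = 9 + 9*X
-B(P, r) = -(9 + 9*0) = -(9 + 0) = -1*9 = -9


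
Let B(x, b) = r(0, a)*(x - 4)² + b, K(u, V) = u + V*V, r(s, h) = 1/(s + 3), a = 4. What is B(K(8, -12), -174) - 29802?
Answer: -68024/3 ≈ -22675.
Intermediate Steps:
r(s, h) = 1/(3 + s)
K(u, V) = u + V²
B(x, b) = b + (-4 + x)²/3 (B(x, b) = (x - 4)²/(3 + 0) + b = (-4 + x)²/3 + b = b + (-4 + x)²/3)
B(K(8, -12), -174) - 29802 = (-174 + (-4 + (8 + (-12)²))²/3) - 29802 = (-174 + (-4 + (8 + 144))²/3) - 29802 = (-174 + (-4 + 152)²/3) - 29802 = (-174 + (⅓)*148²) - 29802 = (-174 + (⅓)*21904) - 29802 = (-174 + 21904/3) - 29802 = 21382/3 - 29802 = -68024/3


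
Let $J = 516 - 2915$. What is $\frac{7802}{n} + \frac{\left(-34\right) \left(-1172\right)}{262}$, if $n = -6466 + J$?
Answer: $\frac{175604198}{1161315} \approx 151.21$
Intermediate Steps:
$J = -2399$
$n = -8865$ ($n = -6466 - 2399 = -8865$)
$\frac{7802}{n} + \frac{\left(-34\right) \left(-1172\right)}{262} = \frac{7802}{-8865} + \frac{\left(-34\right) \left(-1172\right)}{262} = 7802 \left(- \frac{1}{8865}\right) + 39848 \cdot \frac{1}{262} = - \frac{7802}{8865} + \frac{19924}{131} = \frac{175604198}{1161315}$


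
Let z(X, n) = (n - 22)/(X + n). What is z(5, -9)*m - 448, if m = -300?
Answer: -2773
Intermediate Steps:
z(X, n) = (-22 + n)/(X + n)
z(5, -9)*m - 448 = ((-22 - 9)/(5 - 9))*(-300) - 448 = (-31/(-4))*(-300) - 448 = -¼*(-31)*(-300) - 448 = (31/4)*(-300) - 448 = -2325 - 448 = -2773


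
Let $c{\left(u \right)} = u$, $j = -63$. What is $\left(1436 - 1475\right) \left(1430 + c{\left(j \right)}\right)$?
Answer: $-53313$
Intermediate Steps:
$\left(1436 - 1475\right) \left(1430 + c{\left(j \right)}\right) = \left(1436 - 1475\right) \left(1430 - 63\right) = \left(1436 - 1475\right) 1367 = \left(-39\right) 1367 = -53313$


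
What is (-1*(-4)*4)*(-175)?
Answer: -2800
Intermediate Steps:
(-1*(-4)*4)*(-175) = (4*4)*(-175) = 16*(-175) = -2800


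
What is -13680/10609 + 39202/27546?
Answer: 19532369/146117757 ≈ 0.13368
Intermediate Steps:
-13680/10609 + 39202/27546 = -13680*1/10609 + 39202*(1/27546) = -13680/10609 + 19601/13773 = 19532369/146117757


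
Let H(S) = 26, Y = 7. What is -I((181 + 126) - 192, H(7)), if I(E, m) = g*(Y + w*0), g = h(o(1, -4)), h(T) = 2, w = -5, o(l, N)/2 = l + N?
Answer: -14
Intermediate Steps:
o(l, N) = 2*N + 2*l (o(l, N) = 2*(l + N) = 2*(N + l) = 2*N + 2*l)
g = 2
I(E, m) = 14 (I(E, m) = 2*(7 - 5*0) = 2*(7 + 0) = 2*7 = 14)
-I((181 + 126) - 192, H(7)) = -1*14 = -14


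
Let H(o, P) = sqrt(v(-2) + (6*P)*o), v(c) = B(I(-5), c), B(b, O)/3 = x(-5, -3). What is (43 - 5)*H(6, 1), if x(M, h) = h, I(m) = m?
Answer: 114*sqrt(3) ≈ 197.45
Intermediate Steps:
B(b, O) = -9 (B(b, O) = 3*(-3) = -9)
v(c) = -9
H(o, P) = sqrt(-9 + 6*P*o) (H(o, P) = sqrt(-9 + (6*P)*o) = sqrt(-9 + 6*P*o))
(43 - 5)*H(6, 1) = (43 - 5)*sqrt(-9 + 6*1*6) = 38*sqrt(-9 + 36) = 38*sqrt(27) = 38*(3*sqrt(3)) = 114*sqrt(3)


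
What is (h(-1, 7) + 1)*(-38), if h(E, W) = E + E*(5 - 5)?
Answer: 0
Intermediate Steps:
h(E, W) = E (h(E, W) = E + E*0 = E + 0 = E)
(h(-1, 7) + 1)*(-38) = (-1 + 1)*(-38) = 0*(-38) = 0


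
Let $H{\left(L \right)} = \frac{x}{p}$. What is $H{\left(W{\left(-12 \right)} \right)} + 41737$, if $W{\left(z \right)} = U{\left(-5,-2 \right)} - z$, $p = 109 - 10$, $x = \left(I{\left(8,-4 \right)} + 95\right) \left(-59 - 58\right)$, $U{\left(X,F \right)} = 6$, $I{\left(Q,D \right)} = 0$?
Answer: $\frac{457872}{11} \approx 41625.0$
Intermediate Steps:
$x = -11115$ ($x = \left(0 + 95\right) \left(-59 - 58\right) = 95 \left(-117\right) = -11115$)
$p = 99$
$W{\left(z \right)} = 6 - z$
$H{\left(L \right)} = - \frac{1235}{11}$ ($H{\left(L \right)} = - \frac{11115}{99} = \left(-11115\right) \frac{1}{99} = - \frac{1235}{11}$)
$H{\left(W{\left(-12 \right)} \right)} + 41737 = - \frac{1235}{11} + 41737 = \frac{457872}{11}$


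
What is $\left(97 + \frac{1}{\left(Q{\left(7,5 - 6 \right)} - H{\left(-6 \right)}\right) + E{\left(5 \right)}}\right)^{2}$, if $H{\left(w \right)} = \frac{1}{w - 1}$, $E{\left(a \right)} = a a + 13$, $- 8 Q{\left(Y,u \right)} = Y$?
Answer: $\frac{41004225025}{4355569} \approx 9414.2$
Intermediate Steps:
$Q{\left(Y,u \right)} = - \frac{Y}{8}$
$E{\left(a \right)} = 13 + a^{2}$ ($E{\left(a \right)} = a^{2} + 13 = 13 + a^{2}$)
$H{\left(w \right)} = \frac{1}{-1 + w}$
$\left(97 + \frac{1}{\left(Q{\left(7,5 - 6 \right)} - H{\left(-6 \right)}\right) + E{\left(5 \right)}}\right)^{2} = \left(97 + \frac{1}{\left(\left(- \frac{1}{8}\right) 7 - \frac{1}{-1 - 6}\right) + \left(13 + 5^{2}\right)}\right)^{2} = \left(97 + \frac{1}{\left(- \frac{7}{8} - \frac{1}{-7}\right) + \left(13 + 25\right)}\right)^{2} = \left(97 + \frac{1}{\left(- \frac{7}{8} - - \frac{1}{7}\right) + 38}\right)^{2} = \left(97 + \frac{1}{\left(- \frac{7}{8} + \frac{1}{7}\right) + 38}\right)^{2} = \left(97 + \frac{1}{- \frac{41}{56} + 38}\right)^{2} = \left(97 + \frac{1}{\frac{2087}{56}}\right)^{2} = \left(97 + \frac{56}{2087}\right)^{2} = \left(\frac{202495}{2087}\right)^{2} = \frac{41004225025}{4355569}$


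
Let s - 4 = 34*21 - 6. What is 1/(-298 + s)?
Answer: 1/414 ≈ 0.0024155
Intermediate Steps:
s = 712 (s = 4 + (34*21 - 6) = 4 + (714 - 6) = 4 + 708 = 712)
1/(-298 + s) = 1/(-298 + 712) = 1/414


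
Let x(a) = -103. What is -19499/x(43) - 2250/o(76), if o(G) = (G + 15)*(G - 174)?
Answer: 87061916/459277 ≈ 189.56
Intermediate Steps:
o(G) = (-174 + G)*(15 + G) (o(G) = (15 + G)*(-174 + G) = (-174 + G)*(15 + G))
-19499/x(43) - 2250/o(76) = -19499/(-103) - 2250/(-2610 + 76² - 159*76) = -19499*(-1/103) - 2250/(-2610 + 5776 - 12084) = 19499/103 - 2250/(-8918) = 19499/103 - 2250*(-1/8918) = 19499/103 + 1125/4459 = 87061916/459277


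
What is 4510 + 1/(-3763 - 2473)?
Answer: 28124359/6236 ≈ 4510.0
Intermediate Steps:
4510 + 1/(-3763 - 2473) = 4510 + 1/(-6236) = 4510 - 1/6236 = 28124359/6236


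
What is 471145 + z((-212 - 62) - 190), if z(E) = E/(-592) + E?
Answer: 17415226/37 ≈ 4.7068e+5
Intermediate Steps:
z(E) = 591*E/592 (z(E) = -E/592 + E = 591*E/592)
471145 + z((-212 - 62) - 190) = 471145 + 591*((-212 - 62) - 190)/592 = 471145 + 591*(-274 - 190)/592 = 471145 + (591/592)*(-464) = 471145 - 17139/37 = 17415226/37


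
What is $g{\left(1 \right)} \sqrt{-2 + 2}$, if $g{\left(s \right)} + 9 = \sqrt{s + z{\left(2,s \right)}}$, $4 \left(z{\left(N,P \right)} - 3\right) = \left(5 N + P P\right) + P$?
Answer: $0$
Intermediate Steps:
$z{\left(N,P \right)} = 3 + \frac{P}{4} + \frac{P^{2}}{4} + \frac{5 N}{4}$ ($z{\left(N,P \right)} = 3 + \frac{\left(5 N + P P\right) + P}{4} = 3 + \frac{\left(5 N + P^{2}\right) + P}{4} = 3 + \frac{\left(P^{2} + 5 N\right) + P}{4} = 3 + \frac{P + P^{2} + 5 N}{4} = 3 + \left(\frac{P}{4} + \frac{P^{2}}{4} + \frac{5 N}{4}\right) = 3 + \frac{P}{4} + \frac{P^{2}}{4} + \frac{5 N}{4}$)
$g{\left(s \right)} = -9 + \sqrt{\frac{11}{2} + \frac{s^{2}}{4} + \frac{5 s}{4}}$ ($g{\left(s \right)} = -9 + \sqrt{s + \left(3 + \frac{s}{4} + \frac{s^{2}}{4} + \frac{5}{4} \cdot 2\right)} = -9 + \sqrt{s + \left(3 + \frac{s}{4} + \frac{s^{2}}{4} + \frac{5}{2}\right)} = -9 + \sqrt{s + \left(\frac{11}{2} + \frac{s}{4} + \frac{s^{2}}{4}\right)} = -9 + \sqrt{\frac{11}{2} + \frac{s^{2}}{4} + \frac{5 s}{4}}$)
$g{\left(1 \right)} \sqrt{-2 + 2} = \left(-9 + \frac{\sqrt{22 + 1^{2} + 5 \cdot 1}}{2}\right) \sqrt{-2 + 2} = \left(-9 + \frac{\sqrt{22 + 1 + 5}}{2}\right) \sqrt{0} = \left(-9 + \frac{\sqrt{28}}{2}\right) 0 = \left(-9 + \frac{2 \sqrt{7}}{2}\right) 0 = \left(-9 + \sqrt{7}\right) 0 = 0$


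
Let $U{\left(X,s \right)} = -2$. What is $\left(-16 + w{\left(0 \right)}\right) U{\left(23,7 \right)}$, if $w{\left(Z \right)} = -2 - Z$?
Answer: $36$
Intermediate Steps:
$\left(-16 + w{\left(0 \right)}\right) U{\left(23,7 \right)} = \left(-16 - 2\right) \left(-2\right) = \left(-18\right) \left(-2\right) = 36$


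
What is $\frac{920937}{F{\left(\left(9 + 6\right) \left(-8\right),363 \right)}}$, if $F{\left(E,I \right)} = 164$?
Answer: $\frac{920937}{164} \approx 5615.5$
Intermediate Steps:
$\frac{920937}{F{\left(\left(9 + 6\right) \left(-8\right),363 \right)}} = \frac{920937}{164}$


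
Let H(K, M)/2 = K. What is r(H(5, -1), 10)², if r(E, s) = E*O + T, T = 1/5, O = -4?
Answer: 39601/25 ≈ 1584.0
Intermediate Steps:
H(K, M) = 2*K
T = ⅕ ≈ 0.20000
r(E, s) = ⅕ - 4*E (r(E, s) = E*(-4) + ⅕ = -4*E + ⅕ = ⅕ - 4*E)
r(H(5, -1), 10)² = (⅕ - 8*5)² = (⅕ - 4*10)² = (⅕ - 40)² = (-199/5)² = 39601/25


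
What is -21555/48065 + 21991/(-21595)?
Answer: -304495528/207592735 ≈ -1.4668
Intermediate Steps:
-21555/48065 + 21991/(-21595) = -21555*1/48065 + 21991*(-1/21595) = -4311/9613 - 21991/21595 = -304495528/207592735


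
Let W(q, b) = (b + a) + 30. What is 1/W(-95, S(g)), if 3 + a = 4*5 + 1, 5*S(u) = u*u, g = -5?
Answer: 1/53 ≈ 0.018868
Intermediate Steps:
S(u) = u**2/5 (S(u) = (u*u)/5 = u**2/5)
a = 18 (a = -3 + (4*5 + 1) = -3 + (20 + 1) = -3 + 21 = 18)
W(q, b) = 48 + b (W(q, b) = (b + 18) + 30 = (18 + b) + 30 = 48 + b)
1/W(-95, S(g)) = 1/(48 + (1/5)*(-5)**2) = 1/(48 + (1/5)*25) = 1/(48 + 5) = 1/53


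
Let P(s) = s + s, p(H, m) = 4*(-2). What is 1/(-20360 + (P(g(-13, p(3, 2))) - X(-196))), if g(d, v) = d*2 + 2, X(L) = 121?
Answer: -1/20529 ≈ -4.8712e-5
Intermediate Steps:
p(H, m) = -8
g(d, v) = 2 + 2*d (g(d, v) = 2*d + 2 = 2 + 2*d)
P(s) = 2*s
1/(-20360 + (P(g(-13, p(3, 2))) - X(-196))) = 1/(-20360 + (2*(2 + 2*(-13)) - 1*121)) = 1/(-20360 + (2*(2 - 26) - 121)) = 1/(-20360 + (2*(-24) - 121)) = 1/(-20360 + (-48 - 121)) = 1/(-20360 - 169) = 1/(-20529) = -1/20529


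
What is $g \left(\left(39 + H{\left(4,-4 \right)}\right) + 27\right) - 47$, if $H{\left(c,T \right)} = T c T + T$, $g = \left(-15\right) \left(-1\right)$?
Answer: $1843$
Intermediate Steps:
$g = 15$
$H{\left(c,T \right)} = T + c T^{2}$ ($H{\left(c,T \right)} = c T^{2} + T = T + c T^{2}$)
$g \left(\left(39 + H{\left(4,-4 \right)}\right) + 27\right) - 47 = 15 \left(\left(39 - 4 \left(1 - 16\right)\right) + 27\right) - 47 = 15 \left(\left(39 - -60\right) + 27\right) - 47 = 15 \left(\left(39 + 60\right) + 27\right) - 47 = 15 \left(99 + 27\right) - 47 = 15 \cdot 126 - 47 = 1890 - 47 = 1843$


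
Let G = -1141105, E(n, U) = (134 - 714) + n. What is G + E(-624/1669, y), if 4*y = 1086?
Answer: -1905472889/1669 ≈ -1.1417e+6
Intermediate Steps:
y = 543/2 (y = (1/4)*1086 = 543/2 ≈ 271.50)
E(n, U) = -580 + n
G + E(-624/1669, y) = -1141105 + (-580 - 624/1669) = -1141105 - 968644/1669 = -1905472889/1669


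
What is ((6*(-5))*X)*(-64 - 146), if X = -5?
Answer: -31500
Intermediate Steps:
((6*(-5))*X)*(-64 - 146) = ((6*(-5))*(-5))*(-64 - 146) = -30*(-5)*(-210) = 150*(-210) = -31500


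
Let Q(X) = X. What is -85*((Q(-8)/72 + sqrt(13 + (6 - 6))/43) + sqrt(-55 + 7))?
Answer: 85/9 - 85*sqrt(13)/43 - 340*I*sqrt(3) ≈ 2.3172 - 588.9*I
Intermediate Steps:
-85*((Q(-8)/72 + sqrt(13 + (6 - 6))/43) + sqrt(-55 + 7)) = -85*((-8/72 + sqrt(13 + (6 - 6))/43) + sqrt(-55 + 7)) = -85*((-8*1/72 + sqrt(13 + 0)*(1/43)) + sqrt(-48)) = -85*((-1/9 + sqrt(13)*(1/43)) + 4*I*sqrt(3)) = -85*((-1/9 + sqrt(13)/43) + 4*I*sqrt(3)) = -85*(-1/9 + sqrt(13)/43 + 4*I*sqrt(3)) = 85/9 - 85*sqrt(13)/43 - 340*I*sqrt(3)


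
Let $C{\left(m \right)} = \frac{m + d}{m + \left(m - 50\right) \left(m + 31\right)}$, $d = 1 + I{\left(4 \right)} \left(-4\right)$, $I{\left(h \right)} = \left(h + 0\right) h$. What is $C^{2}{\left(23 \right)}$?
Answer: $\frac{64}{82369} \approx 0.00077699$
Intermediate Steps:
$I{\left(h \right)} = h^{2}$ ($I{\left(h \right)} = h h = h^{2}$)
$d = -63$ ($d = 1 + 4^{2} \left(-4\right) = 1 + 16 \left(-4\right) = 1 - 64 = -63$)
$C{\left(m \right)} = \frac{-63 + m}{m + \left(-50 + m\right) \left(31 + m\right)}$ ($C{\left(m \right)} = \frac{m - 63}{m + \left(m - 50\right) \left(m + 31\right)} = \frac{-63 + m}{m + \left(-50 + m\right) \left(31 + m\right)}$)
$C^{2}{\left(23 \right)} = \left(\frac{63 - 23}{1550 - 23^{2} + 18 \cdot 23}\right)^{2} = \left(\frac{63 - 23}{1550 - 529 + 414}\right)^{2} = \left(\frac{1}{1550 - 529 + 414} \cdot 40\right)^{2} = \left(\frac{1}{1435} \cdot 40\right)^{2} = \left(\frac{8}{287}\right)^{2} = \frac{64}{82369}$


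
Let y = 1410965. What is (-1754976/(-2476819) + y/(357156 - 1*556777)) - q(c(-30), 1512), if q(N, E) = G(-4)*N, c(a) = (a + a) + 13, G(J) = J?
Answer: -96096290948851/494425085599 ≈ -194.36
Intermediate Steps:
c(a) = 13 + 2*a (c(a) = 2*a + 13 = 13 + 2*a)
q(N, E) = -4*N
(-1754976/(-2476819) + y/(357156 - 1*556777)) - q(c(-30), 1512) = (-1754976/(-2476819) + 1410965/(357156 - 1*556777)) - (-4)*(13 + 2*(-30)) = (-1754976*(-1/2476819) + 1410965/(357156 - 556777)) - (-4)*(13 - 60) = (1754976/2476819 + 1410965/(-199621)) - (-4)*(-47) = (1754976/2476819 + 1410965*(-1/199621)) - 1*188 = (1754976/2476819 - 1410965/199621) - 188 = -3144374856239/494425085599 - 188 = -96096290948851/494425085599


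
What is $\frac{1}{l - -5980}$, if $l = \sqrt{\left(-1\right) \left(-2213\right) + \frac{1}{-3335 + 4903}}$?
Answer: $\frac{1875328}{11213767443} - \frac{28 \sqrt{6939970}}{56068837215} \approx 0.00016592$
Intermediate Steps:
$l = \frac{\sqrt{6939970}}{56}$ ($l = \sqrt{2213 + \frac{1}{1568}} = \sqrt{\frac{3469985}{1568}} = \frac{\sqrt{6939970}}{56} \approx 47.043$)
$\frac{1}{l - -5980} = \frac{1}{\frac{\sqrt{6939970}}{56} - -5980} = \frac{1}{\frac{\sqrt{6939970}}{56} + 5980} = \frac{1}{5980 + \frac{\sqrt{6939970}}{56}}$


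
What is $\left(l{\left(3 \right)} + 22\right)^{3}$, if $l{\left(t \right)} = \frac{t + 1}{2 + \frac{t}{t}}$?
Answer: $\frac{343000}{27} \approx 12704.0$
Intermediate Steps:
$l{\left(t \right)} = \frac{1}{3} + \frac{t}{3}$ ($l{\left(t \right)} = \frac{1 + t}{2 + 1} = \frac{1 + t}{3} = \left(1 + t\right) \frac{1}{3} = \frac{1}{3} + \frac{t}{3}$)
$\left(l{\left(3 \right)} + 22\right)^{3} = \left(\left(\frac{1}{3} + \frac{1}{3} \cdot 3\right) + 22\right)^{3} = \left(\left(\frac{1}{3} + 1\right) + 22\right)^{3} = \left(\frac{4}{3} + 22\right)^{3} = \left(\frac{70}{3}\right)^{3} = \frac{343000}{27}$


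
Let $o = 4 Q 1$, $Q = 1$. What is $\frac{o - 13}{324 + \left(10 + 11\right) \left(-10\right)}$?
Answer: $- \frac{3}{38} \approx -0.078947$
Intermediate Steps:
$o = 4$ ($o = 4 \cdot 1 \cdot 1 = 4 \cdot 1 = 4$)
$\frac{o - 13}{324 + \left(10 + 11\right) \left(-10\right)} = \frac{4 - 13}{324 + \left(10 + 11\right) \left(-10\right)} = - \frac{9}{324 + 21 \left(-10\right)} = - \frac{9}{324 - 210} = - \frac{9}{114} = \left(-9\right) \frac{1}{114} = - \frac{3}{38}$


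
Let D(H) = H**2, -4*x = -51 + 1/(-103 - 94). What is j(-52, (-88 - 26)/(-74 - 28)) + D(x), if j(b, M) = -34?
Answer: 4990638/38809 ≈ 128.59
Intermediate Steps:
x = 2512/197 (x = -(-51 + 1/(-103 - 94))/4 = -(-51 + 1/(-197))/4 = -(-51 - 1/197)/4 = -1/4*(-10048/197) = 2512/197 ≈ 12.751)
j(-52, (-88 - 26)/(-74 - 28)) + D(x) = -34 + (2512/197)**2 = -34 + 6310144/38809 = 4990638/38809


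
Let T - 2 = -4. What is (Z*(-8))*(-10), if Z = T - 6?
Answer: -640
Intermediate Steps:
T = -2 (T = 2 - 4 = -2)
Z = -8 (Z = -2 - 6 = -8)
(Z*(-8))*(-10) = -8*(-8)*(-10) = 64*(-10) = -640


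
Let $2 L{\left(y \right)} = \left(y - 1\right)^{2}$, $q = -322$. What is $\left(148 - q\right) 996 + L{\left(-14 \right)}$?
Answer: $\frac{936465}{2} \approx 4.6823 \cdot 10^{5}$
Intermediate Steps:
$L{\left(y \right)} = \frac{\left(-1 + y\right)^{2}}{2}$ ($L{\left(y \right)} = \frac{\left(y - 1\right)^{2}}{2} = \frac{\left(-1 + y\right)^{2}}{2}$)
$\left(148 - q\right) 996 + L{\left(-14 \right)} = \left(148 - -322\right) 996 + \frac{\left(-1 - 14\right)^{2}}{2} = \left(148 + 322\right) 996 + \frac{\left(-15\right)^{2}}{2} = 470 \cdot 996 + \frac{1}{2} \cdot 225 = 468120 + \frac{225}{2} = \frac{936465}{2}$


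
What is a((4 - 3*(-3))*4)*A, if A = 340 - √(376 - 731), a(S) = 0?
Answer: 0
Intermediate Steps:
A = 340 - I*√355 (A = 340 - √(-355) = 340 - I*√355 ≈ 340.0 - 18.841*I)
a((4 - 3*(-3))*4)*A = 0*(340 - I*√355) = 0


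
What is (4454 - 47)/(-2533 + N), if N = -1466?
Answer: -1469/1333 ≈ -1.1020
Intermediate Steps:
(4454 - 47)/(-2533 + N) = (4454 - 47)/(-2533 - 1466) = 4407/(-3999) = 4407*(-1/3999) = -1469/1333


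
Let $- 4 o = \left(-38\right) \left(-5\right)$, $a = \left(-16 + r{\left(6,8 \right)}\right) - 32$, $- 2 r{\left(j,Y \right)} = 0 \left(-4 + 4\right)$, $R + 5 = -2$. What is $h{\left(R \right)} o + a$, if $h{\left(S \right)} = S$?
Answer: $\frac{569}{2} \approx 284.5$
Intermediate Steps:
$R = -7$ ($R = -5 - 2 = -7$)
$r{\left(j,Y \right)} = 0$ ($r{\left(j,Y \right)} = - \frac{0 \left(-4 + 4\right)}{2} = - \frac{0 \cdot 0}{2} = \left(- \frac{1}{2}\right) 0 = 0$)
$a = -48$ ($a = \left(-16 + 0\right) - 32 = -16 - 32 = -48$)
$o = - \frac{95}{2}$ ($o = - \frac{\left(-38\right) \left(-5\right)}{4} = \left(- \frac{1}{4}\right) 190 = - \frac{95}{2} \approx -47.5$)
$h{\left(R \right)} o + a = \left(-7\right) \left(- \frac{95}{2}\right) - 48 = \frac{665}{2} - 48 = \frac{569}{2}$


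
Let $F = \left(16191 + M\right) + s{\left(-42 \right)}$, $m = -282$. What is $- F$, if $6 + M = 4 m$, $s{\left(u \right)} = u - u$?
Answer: $-15057$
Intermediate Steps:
$s{\left(u \right)} = 0$
$M = -1134$ ($M = -6 + 4 \left(-282\right) = -6 - 1128 = -1134$)
$F = 15057$ ($F = \left(16191 - 1134\right) + 0 = 15057 + 0 = 15057$)
$- F = \left(-1\right) 15057 = -15057$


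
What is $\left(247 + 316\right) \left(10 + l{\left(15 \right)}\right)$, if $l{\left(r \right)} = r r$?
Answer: $132305$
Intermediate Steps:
$l{\left(r \right)} = r^{2}$
$\left(247 + 316\right) \left(10 + l{\left(15 \right)}\right) = \left(247 + 316\right) \left(10 + 15^{2}\right) = 563 \left(10 + 225\right) = 563 \cdot 235 = 132305$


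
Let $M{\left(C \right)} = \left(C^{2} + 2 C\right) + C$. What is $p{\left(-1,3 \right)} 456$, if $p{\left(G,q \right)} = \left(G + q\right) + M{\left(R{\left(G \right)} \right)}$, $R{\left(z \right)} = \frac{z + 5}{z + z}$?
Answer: $0$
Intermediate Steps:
$R{\left(z \right)} = \frac{5 + z}{2 z}$
$M{\left(C \right)} = C^{2} + 3 C$
$p{\left(G,q \right)} = G + q + \frac{\left(3 + \frac{5 + G}{2 G}\right) \left(5 + G\right)}{2 G}$ ($p{\left(G,q \right)} = \left(G + q\right) + \frac{5 + G}{2 G} \left(3 + \frac{5 + G}{2 G}\right) = \left(G + q\right) + \frac{\left(3 + \frac{5 + G}{2 G}\right) \left(5 + G\right)}{2 G} = G + q + \frac{\left(3 + \frac{5 + G}{2 G}\right) \left(5 + G\right)}{2 G}$)
$p{\left(-1,3 \right)} 456 = \left(\frac{7}{4} - 1 + 3 + \frac{10}{-1} + \frac{25}{4 \cdot 1}\right) 456 = \left(\frac{7}{4} - 1 + 3 + 10 \left(-1\right) + \frac{25}{4} \cdot 1\right) 456 = \left(\frac{7}{4} - 1 + 3 - 10 + \frac{25}{4}\right) 456 = 0 \cdot 456 = 0$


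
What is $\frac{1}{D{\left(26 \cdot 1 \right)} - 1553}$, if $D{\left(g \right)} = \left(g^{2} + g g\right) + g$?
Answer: $- \frac{1}{175} \approx -0.0057143$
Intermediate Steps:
$D{\left(g \right)} = g + 2 g^{2}$ ($D{\left(g \right)} = \left(g^{2} + g^{2}\right) + g = 2 g^{2} + g = g + 2 g^{2}$)
$\frac{1}{D{\left(26 \cdot 1 \right)} - 1553} = \frac{1}{26 \cdot 1 \left(1 + 2 \cdot 26 \cdot 1\right) - 1553} = \frac{1}{26 \left(1 + 2 \cdot 26\right) - 1553} = \frac{1}{26 \left(1 + 52\right) - 1553} = \frac{1}{26 \cdot 53 - 1553} = \frac{1}{1378 - 1553} = \frac{1}{-175} = - \frac{1}{175}$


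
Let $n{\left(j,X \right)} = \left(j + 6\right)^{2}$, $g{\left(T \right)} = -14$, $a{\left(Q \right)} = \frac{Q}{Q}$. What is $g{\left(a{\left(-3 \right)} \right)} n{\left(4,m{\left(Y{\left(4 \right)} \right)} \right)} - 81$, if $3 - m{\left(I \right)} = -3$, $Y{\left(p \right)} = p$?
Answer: $-1481$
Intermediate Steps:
$a{\left(Q \right)} = 1$
$m{\left(I \right)} = 6$ ($m{\left(I \right)} = 3 - -3 = 3 + 3 = 6$)
$n{\left(j,X \right)} = \left(6 + j\right)^{2}$
$g{\left(a{\left(-3 \right)} \right)} n{\left(4,m{\left(Y{\left(4 \right)} \right)} \right)} - 81 = - 14 \left(6 + 4\right)^{2} - 81 = - 14 \cdot 10^{2} - 81 = \left(-14\right) 100 - 81 = -1400 - 81 = -1481$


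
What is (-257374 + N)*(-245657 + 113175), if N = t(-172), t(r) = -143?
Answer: 34116367194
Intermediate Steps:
N = -143
(-257374 + N)*(-245657 + 113175) = (-257374 - 143)*(-245657 + 113175) = -257517*(-132482) = 34116367194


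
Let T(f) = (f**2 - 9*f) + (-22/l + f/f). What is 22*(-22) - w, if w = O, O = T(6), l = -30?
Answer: -7016/15 ≈ -467.73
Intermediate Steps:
T(f) = 26/15 + f**2 - 9*f (T(f) = (f**2 - 9*f) + (-22/(-30) + f/f) = (f**2 - 9*f) + (-22*(-1/30) + 1) = (f**2 - 9*f) + (11/15 + 1) = (f**2 - 9*f) + 26/15 = 26/15 + f**2 - 9*f)
O = -244/15 (O = 26/15 + 6**2 - 9*6 = 26/15 + 36 - 54 = -244/15 ≈ -16.267)
w = -244/15 ≈ -16.267
22*(-22) - w = 22*(-22) - 1*(-244/15) = -484 + 244/15 = -7016/15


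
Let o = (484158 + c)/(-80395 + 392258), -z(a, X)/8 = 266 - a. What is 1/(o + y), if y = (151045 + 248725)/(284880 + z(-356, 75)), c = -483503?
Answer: 43645850576/62428404315 ≈ 0.69913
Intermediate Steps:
z(a, X) = -2128 + 8*a (z(a, X) = -8*(266 - a) = -2128 + 8*a)
o = 655/311863 (o = (484158 - 483503)/(-80395 + 392258) = 655/311863 ≈ 0.0021003)
y = 199885/139952 (y = (151045 + 248725)/(284880 + (-2128 + 8*(-356))) = 399770/(284880 + (-2128 - 2848)) = 399770/(284880 - 4976) = 399770/279904 = 399770*(1/279904) = 199885/139952 ≈ 1.4282)
1/(o + y) = 1/(655/311863 + 199885/139952) = 1/(62428404315/43645850576) = 43645850576/62428404315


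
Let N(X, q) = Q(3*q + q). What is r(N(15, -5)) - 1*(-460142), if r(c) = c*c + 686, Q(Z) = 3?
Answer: 460837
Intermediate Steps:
N(X, q) = 3
r(c) = 686 + c² (r(c) = c² + 686 = 686 + c²)
r(N(15, -5)) - 1*(-460142) = (686 + 3²) - 1*(-460142) = (686 + 9) + 460142 = 695 + 460142 = 460837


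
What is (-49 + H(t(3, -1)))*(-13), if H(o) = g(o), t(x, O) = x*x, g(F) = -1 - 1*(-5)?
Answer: 585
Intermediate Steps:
g(F) = 4 (g(F) = -1 + 5 = 4)
t(x, O) = x²
H(o) = 4
(-49 + H(t(3, -1)))*(-13) = (-49 + 4)*(-13) = -45*(-13) = 585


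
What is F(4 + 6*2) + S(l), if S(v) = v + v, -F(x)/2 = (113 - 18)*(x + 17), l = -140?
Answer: -6550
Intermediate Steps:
F(x) = -3230 - 190*x (F(x) = -2*(113 - 18)*(x + 17) = -190*(17 + x) = -2*(1615 + 95*x) = -3230 - 190*x)
S(v) = 2*v
F(4 + 6*2) + S(l) = (-3230 - 190*(4 + 6*2)) + 2*(-140) = (-3230 - 190*(4 + 12)) - 280 = (-3230 - 190*16) - 280 = (-3230 - 3040) - 280 = -6270 - 280 = -6550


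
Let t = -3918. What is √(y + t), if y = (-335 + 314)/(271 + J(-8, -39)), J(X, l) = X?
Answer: 3*I*√30112185/263 ≈ 62.595*I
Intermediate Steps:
y = -21/263 (y = (-335 + 314)/(271 - 8) = -21/263 ≈ -0.079848)
√(y + t) = √(-21/263 - 3918) = √(-1030455/263) = 3*I*√30112185/263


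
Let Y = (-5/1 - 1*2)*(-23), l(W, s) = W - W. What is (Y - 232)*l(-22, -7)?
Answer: 0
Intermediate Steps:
l(W, s) = 0
Y = 161 (Y = (-5*1 - 2)*(-23) = (-5 - 2)*(-23) = -7*(-23) = 161)
(Y - 232)*l(-22, -7) = (161 - 232)*0 = -71*0 = 0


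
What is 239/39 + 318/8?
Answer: 7157/156 ≈ 45.878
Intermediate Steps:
239/39 + 318/8 = 239*(1/39) + 318*(⅛) = 239/39 + 159/4 = 7157/156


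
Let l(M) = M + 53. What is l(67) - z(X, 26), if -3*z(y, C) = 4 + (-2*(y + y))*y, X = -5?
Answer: 88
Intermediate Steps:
z(y, C) = -4/3 + 4*y**2/3 (z(y, C) = -(4 + (-2*(y + y))*y)/3 = -(4 + (-4*y)*y)/3 = -(4 - 4*y**2)/3 = -4/3 + 4*y**2/3)
l(M) = 53 + M
l(67) - z(X, 26) = (53 + 67) - (-4/3 + (4/3)*(-5)**2) = 120 - (-4/3 + (4/3)*25) = 120 - (-4/3 + 100/3) = 120 - 1*32 = 120 - 32 = 88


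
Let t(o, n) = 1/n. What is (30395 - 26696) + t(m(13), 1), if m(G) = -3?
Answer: 3700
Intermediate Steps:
(30395 - 26696) + t(m(13), 1) = (30395 - 26696) + 1/1 = 3699 + 1 = 3700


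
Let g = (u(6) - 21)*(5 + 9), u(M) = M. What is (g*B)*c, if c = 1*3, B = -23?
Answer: 14490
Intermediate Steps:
c = 3
g = -210 (g = (6 - 21)*(5 + 9) = -15*14 = -210)
(g*B)*c = -210*(-23)*3 = 4830*3 = 14490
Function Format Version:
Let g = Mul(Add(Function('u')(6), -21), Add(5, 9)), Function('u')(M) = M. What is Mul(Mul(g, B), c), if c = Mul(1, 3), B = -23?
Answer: 14490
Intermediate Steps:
c = 3
g = -210 (g = Mul(Add(6, -21), Add(5, 9)) = Mul(-15, 14) = -210)
Mul(Mul(g, B), c) = Mul(Mul(-210, -23), 3) = Mul(4830, 3) = 14490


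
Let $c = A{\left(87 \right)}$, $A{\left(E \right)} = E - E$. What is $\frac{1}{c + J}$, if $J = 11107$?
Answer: $\frac{1}{11107} \approx 9.0033 \cdot 10^{-5}$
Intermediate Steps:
$A{\left(E \right)} = 0$
$c = 0$
$\frac{1}{c + J} = \frac{1}{0 + 11107} = \frac{1}{11107}$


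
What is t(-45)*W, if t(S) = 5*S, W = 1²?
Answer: -225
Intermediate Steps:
W = 1
t(-45)*W = (5*(-45))*1 = -225*1 = -225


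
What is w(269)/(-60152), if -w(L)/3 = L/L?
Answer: 3/60152 ≈ 4.9874e-5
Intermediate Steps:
w(L) = -3 (w(L) = -3*L/L = -3*1 = -3)
w(269)/(-60152) = -3/(-60152) = -3*(-1/60152) = 3/60152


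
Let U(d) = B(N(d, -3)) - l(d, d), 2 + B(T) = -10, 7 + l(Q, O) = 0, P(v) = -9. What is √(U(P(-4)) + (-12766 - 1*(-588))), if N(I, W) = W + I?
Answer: I*√12183 ≈ 110.38*I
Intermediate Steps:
N(I, W) = I + W
l(Q, O) = -7 (l(Q, O) = -7 + 0 = -7)
B(T) = -12 (B(T) = -2 - 10 = -12)
U(d) = -5 (U(d) = -12 - 1*(-7) = -12 + 7 = -5)
√(U(P(-4)) + (-12766 - 1*(-588))) = √(-5 + (-12766 - 1*(-588))) = √(-5 + (-12766 + 588)) = √(-5 - 12178) = √(-12183) = I*√12183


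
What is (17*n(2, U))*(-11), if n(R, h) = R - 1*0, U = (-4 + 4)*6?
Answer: -374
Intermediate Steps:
U = 0 (U = 0*6 = 0)
n(R, h) = R (n(R, h) = R + 0 = R)
(17*n(2, U))*(-11) = (17*2)*(-11) = 34*(-11) = -374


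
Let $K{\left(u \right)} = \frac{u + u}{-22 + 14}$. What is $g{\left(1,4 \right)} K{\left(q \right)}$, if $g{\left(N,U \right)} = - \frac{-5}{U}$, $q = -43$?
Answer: $\frac{215}{16} \approx 13.438$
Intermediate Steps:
$g{\left(N,U \right)} = \frac{5}{U}$
$K{\left(u \right)} = - \frac{u}{4}$ ($K{\left(u \right)} = \frac{2 u}{-8} = 2 u \left(- \frac{1}{8}\right) = - \frac{u}{4}$)
$g{\left(1,4 \right)} K{\left(q \right)} = \frac{5}{4} \left(\left(- \frac{1}{4}\right) \left(-43\right)\right) = 5 \cdot \frac{1}{4} \cdot \frac{43}{4} = \frac{5}{4} \cdot \frac{43}{4} = \frac{215}{16}$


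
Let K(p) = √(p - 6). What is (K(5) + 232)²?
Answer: (232 + I)² ≈ 53823.0 + 464.0*I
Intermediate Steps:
K(p) = √(-6 + p)
(K(5) + 232)² = (√(-6 + 5) + 232)² = (√(-1) + 232)² = (I + 232)² = (232 + I)²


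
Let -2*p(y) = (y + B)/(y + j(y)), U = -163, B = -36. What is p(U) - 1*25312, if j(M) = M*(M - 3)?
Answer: -1361532281/53790 ≈ -25312.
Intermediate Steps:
j(M) = M*(-3 + M)
p(y) = -(-36 + y)/(2*(y + y*(-3 + y))) (p(y) = -(y - 36)/(2*(y + y*(-3 + y))) = -(-36 + y)/(2*(y + y*(-3 + y))))
p(U) - 1*25312 = (½)*(36 - 1*(-163))/(-163*(-2 - 163)) - 1*25312 = (½)*(-1/163)*(36 + 163)/(-165) - 25312 = (½)*(-1/163)*(-1/165)*199 - 25312 = 199/53790 - 25312 = -1361532281/53790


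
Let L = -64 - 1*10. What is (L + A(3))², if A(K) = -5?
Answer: 6241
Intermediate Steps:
L = -74 (L = -64 - 10 = -74)
(L + A(3))² = (-74 - 5)² = (-79)² = 6241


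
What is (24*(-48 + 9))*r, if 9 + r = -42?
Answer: 47736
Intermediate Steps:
r = -51 (r = -9 - 42 = -51)
(24*(-48 + 9))*r = (24*(-48 + 9))*(-51) = (24*(-39))*(-51) = -936*(-51) = 47736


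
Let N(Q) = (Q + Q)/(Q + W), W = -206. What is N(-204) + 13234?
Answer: 2713174/205 ≈ 13235.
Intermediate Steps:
N(Q) = 2*Q/(-206 + Q) (N(Q) = (Q + Q)/(Q - 206) = (2*Q)/(-206 + Q) = 2*Q/(-206 + Q))
N(-204) + 13234 = 2*(-204)/(-206 - 204) + 13234 = 2*(-204)/(-410) + 13234 = 2*(-204)*(-1/410) + 13234 = 204/205 + 13234 = 2713174/205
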